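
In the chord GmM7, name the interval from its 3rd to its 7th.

augmented 5th

Gm(maj7) (G minor-major seventh) is spelled G Bb D F#.
3rd = Bb; 7th = F#.
From Bb to F#: 8 semitones over a fifth = augmented.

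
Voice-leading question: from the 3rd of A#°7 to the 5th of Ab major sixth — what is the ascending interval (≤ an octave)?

d3

The 3rd of A#°7 is C#; the 5th of Ab major sixth is Eb.
From C# to Eb: 2 semitones over a third = diminished.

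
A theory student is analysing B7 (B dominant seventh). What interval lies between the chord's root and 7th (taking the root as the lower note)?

Spelling the chord: B D♯ F♯ A.
Root = B; 7th = A.
B up to A is 10 semitones, a half step narrower than a major seventh, so the interval is minor.

m7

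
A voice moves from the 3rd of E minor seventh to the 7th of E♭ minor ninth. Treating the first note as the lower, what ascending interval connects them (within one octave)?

d5

The 3rd of E minor seventh is G; the 7th of E♭ minor ninth is D♭.
5 letter names make it a fifth; at 6 semitones (a half step narrower than perfect) the quality is diminished.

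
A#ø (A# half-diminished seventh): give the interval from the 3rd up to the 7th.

The chord tones of A# half-diminished seventh are A# C# E G#.
That puts C# below G#.
From C# to G# is 7 semitones, exactly the perfect fifth.

P5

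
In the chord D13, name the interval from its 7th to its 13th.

D13 is spelled D F♯ A C E B.
That puts C below B.
Counting 7 letters and 11 half steps from C gives a major seventh.

major 7th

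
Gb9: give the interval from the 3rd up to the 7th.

diminished fifth

The chord tones of Gb dominant ninth are Gb Bb Db Fb Ab.
The 3rd is Bb and the 7th is Fb.
From Bb to Fb: 6 semitones over a fifth = diminished.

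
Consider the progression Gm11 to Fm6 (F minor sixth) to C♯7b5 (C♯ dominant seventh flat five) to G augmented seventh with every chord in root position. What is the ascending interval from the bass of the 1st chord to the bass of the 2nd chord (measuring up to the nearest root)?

The roots are G and F.
G up to F is 10 semitones, a half step narrower than a major seventh, so the interval is minor.

minor seventh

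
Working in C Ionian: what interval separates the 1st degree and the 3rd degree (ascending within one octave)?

C major: C D E F G A B.
1st degree = C; 3rd degree = E.
Counting 3 letters and 4 half steps from C gives a major third.

major third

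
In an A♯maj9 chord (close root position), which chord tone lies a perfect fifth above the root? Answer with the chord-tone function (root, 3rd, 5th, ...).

A♯maj9: A♯–C𝄪–E♯–G𝄪–B♯.
The root is A♯. A perfect fifth above A♯ is E♯.
E♯ is the chord's 5th.

5th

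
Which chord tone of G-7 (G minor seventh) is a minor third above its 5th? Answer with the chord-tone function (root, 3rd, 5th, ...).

The chord tones of Gmin7 are G–Bb–D–F.
The 5th is D. A minor third above D is F.
F is the chord's 7th.

7th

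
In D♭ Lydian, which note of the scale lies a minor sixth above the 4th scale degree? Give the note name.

Eb

The scale is D♭ E♭ F G A♭ B♭ C.
The 4th scale degree is G; a minor sixth above that is E♭ — scale degree 2.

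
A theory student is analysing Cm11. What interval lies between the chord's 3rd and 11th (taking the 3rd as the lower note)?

major ninth

Spelling the chord: C E♭ G B♭ D F.
The 3rd is E♭ and the 11th is F.
From E♭ to F is 14 semitones, exactly the major ninth.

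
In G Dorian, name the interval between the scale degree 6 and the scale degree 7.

Spelling G Dorian: G A B♭ C D E F.
Scale degree 6 = E; 7th scale degree = F.
E up to F is 1 semitone, a half step narrower than a major second, so the interval is minor.

minor 2nd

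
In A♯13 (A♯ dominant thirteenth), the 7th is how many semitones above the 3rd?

Spelling the chord: A♯–C𝄪–E♯–G♯–B♯–F𝄪.
C𝄪 to G♯ is a diminished fifth: 6 semitones.

6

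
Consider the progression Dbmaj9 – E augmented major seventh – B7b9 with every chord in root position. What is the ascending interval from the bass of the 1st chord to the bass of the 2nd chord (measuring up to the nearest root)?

The roots are Db and E.
Db up to E is 3 semitones, a half step wider than a major second, so the interval is augmented.

augmented second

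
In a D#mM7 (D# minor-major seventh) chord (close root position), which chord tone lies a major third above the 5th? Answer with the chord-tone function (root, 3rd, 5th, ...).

7th

The chord tones of D# minor-major seventh are D# F# A# C##.
The 5th is A#. A major third above A# is C##.
C## is the chord's 7th.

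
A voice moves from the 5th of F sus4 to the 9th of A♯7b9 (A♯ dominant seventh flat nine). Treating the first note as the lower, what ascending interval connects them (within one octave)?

The 5th of F sus4 is C; the 9th of A♯7b9 (A♯ dominant seventh flat nine) is B.
C up to B spans 7 letter names and 11 semitones — a major seventh.

M7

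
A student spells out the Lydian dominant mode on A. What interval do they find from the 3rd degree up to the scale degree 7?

A lydian dominant: A B C# D# E F# G.
3rd degree = C#; scale degree 7 = G.
From C# to G: 6 semitones over a fifth = diminished.

diminished fifth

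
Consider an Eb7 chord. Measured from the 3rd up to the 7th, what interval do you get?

Eb7 (Eb dominant seventh) is spelled Eb-G-Bb-Db.
3rd = G; 7th = Db.
5 letter names make it a fifth; at 6 semitones (a half step narrower than perfect) the quality is diminished.
That tritone between 3rd and 7th is what gives the dominant seventh its pull toward resolution.

diminished fifth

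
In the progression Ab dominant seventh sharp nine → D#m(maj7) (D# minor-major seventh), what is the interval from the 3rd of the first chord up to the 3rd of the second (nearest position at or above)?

augmented fourth

The 3rd of Ab dominant seventh sharp nine is C; the 3rd of D#m(maj7) (D# minor-major seventh) is F#.
4 letter names make it a fourth; at 6 semitones (a half step wider than perfect) the quality is augmented.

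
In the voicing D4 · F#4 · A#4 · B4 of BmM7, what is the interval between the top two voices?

m2

Those voices are A#4 and B4.
From A# to B: 1 semitone over a second = minor.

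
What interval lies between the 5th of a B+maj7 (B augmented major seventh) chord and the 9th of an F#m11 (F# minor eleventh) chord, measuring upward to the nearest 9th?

The 5th of B+maj7 (B augmented major seventh) is F##; the 9th of F#m11 (F# minor eleventh) is G#.
2 letter names make it a second; at 1 semitone (a half step narrower than major) the quality is minor.

minor second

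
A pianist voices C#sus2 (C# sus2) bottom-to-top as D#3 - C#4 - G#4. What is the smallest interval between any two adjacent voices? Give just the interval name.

perfect fifth

Adjacent intervals: D#3→C#4 = minor seventh; C#4→G#4 = perfect fifth.
The smallest is C#4 to G#4, a perfect fifth (7 semitones).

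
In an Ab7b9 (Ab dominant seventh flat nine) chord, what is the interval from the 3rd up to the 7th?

The chord tones of Ab7b9 are Ab-C-Eb-Gb-Bbb.
The 3rd is C and the 7th is Gb.
C up to Gb is 6 semitones, a half step narrower than a perfect fifth, so the interval is diminished.
This 3–7 tritone is the characteristic tension at the heart of the dominant sound.

diminished fifth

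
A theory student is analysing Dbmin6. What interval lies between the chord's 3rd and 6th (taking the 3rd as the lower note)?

A4

The chord tones of Db minor sixth are Db Fb Ab Bb.
So we need the interval from Fb up to Bb.
4 letter names make it a fourth; at 6 semitones (a half step wider than perfect) the quality is augmented.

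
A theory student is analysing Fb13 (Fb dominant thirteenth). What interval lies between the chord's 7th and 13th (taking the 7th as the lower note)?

Fb13 (Fb dominant thirteenth) is spelled Fb–Ab–Cb–Ebb–Gb–Db.
7th = Ebb; 13th = Db.
Ebb up to Db spans 7 letter names and 11 semitones — a major seventh.

major 7th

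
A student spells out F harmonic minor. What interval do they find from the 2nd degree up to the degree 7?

The scale runs F G Ab Bb C Db E.
That puts G below E.
G up to E spans 6 letter names and 9 semitones — a major sixth.

M6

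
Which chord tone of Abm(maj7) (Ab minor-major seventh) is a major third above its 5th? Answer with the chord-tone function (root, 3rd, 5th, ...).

Spelling the chord: Ab Cb Eb G.
The 5th is Eb. A major third above Eb is G.
G is the chord's 7th.

7th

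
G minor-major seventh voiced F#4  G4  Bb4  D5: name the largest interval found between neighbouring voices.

Adjacent intervals: F#4→G4 = minor second; G4→Bb4 = minor third; Bb4→D5 = major third.
The largest is Bb4 to D5, a major third (4 semitones).

major 3rd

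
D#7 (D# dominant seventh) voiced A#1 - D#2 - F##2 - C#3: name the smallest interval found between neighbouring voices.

major 3rd

Adjacent intervals: A#1→D#2 = perfect fourth; D#2→F##2 = major third; F##2→C#3 = diminished fifth.
The smallest is D#2 to F##2, a major third (4 semitones).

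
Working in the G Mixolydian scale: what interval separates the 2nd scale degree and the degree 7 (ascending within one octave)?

m6

The scale runs G A B C D E F.
2nd scale degree = A; scale degree 7 = F.
From A to F: 8 semitones over a sixth = minor.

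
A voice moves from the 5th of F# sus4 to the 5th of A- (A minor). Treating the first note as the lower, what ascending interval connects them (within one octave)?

minor 3rd

F# sus4 has C# as its 5th, and A- (A minor) has E as its 5th.
3 letter names make it a third; at 3 semitones (a half step narrower than major) the quality is minor.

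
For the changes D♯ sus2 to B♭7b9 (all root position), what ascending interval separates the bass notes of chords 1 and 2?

diminished sixth

The roots are D♯ and B♭.
6 letter names make it a sixth; at 7 semitones (a whole step narrower than major) the quality is diminished.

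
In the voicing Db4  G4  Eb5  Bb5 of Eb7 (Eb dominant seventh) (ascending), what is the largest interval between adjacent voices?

minor sixth

Adjacent intervals: Db4→G4 = augmented fourth; G4→Eb5 = minor sixth; Eb5→Bb5 = perfect fifth.
The largest is G4 to Eb5, a minor sixth (8 semitones).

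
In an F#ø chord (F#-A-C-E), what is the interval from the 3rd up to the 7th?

perfect 5th

The 3rd is A and the 7th is E.
Counting 5 letters and 7 half steps from A gives a perfect fifth.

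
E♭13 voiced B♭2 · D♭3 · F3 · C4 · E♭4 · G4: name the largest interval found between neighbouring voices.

perfect fifth

Adjacent intervals: B♭2→D♭3 = minor third; D♭3→F3 = major third; F3→C4 = perfect fifth; C4→E♭4 = minor third; E♭4→G4 = major third.
The largest is F3 to C4, a perfect fifth (7 semitones).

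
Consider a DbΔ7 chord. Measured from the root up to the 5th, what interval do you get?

perfect fifth

The chord tones of Db major seventh are Db F Ab C.
So we need the interval from Db up to Ab.
Db up to Ab spans 5 letter names and 7 semitones — a perfect fifth.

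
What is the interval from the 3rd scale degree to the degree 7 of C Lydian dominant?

The scale runs C D E F# G A Bb.
So we need the interval from E up to Bb.
From E to Bb: 6 semitones over a fifth = diminished.

diminished 5th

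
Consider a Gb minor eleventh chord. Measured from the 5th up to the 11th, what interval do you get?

minor seventh

The chord tones of Gb minor eleventh are Gb, Bbb, Db, Fb, Ab, Cb.
5th = Db; 11th = Cb.
7 letter names make it a seventh; at 10 semitones (a half step narrower than major) the quality is minor.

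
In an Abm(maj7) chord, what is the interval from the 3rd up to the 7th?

augmented fifth

AbmM7 (Ab minor-major seventh) is spelled Ab-Cb-Eb-G.
The 3rd is Cb and the 7th is G.
5 letter names make it a fifth; at 8 semitones (a half step wider than perfect) the quality is augmented.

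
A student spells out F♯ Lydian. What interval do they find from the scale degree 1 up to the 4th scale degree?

F♯ lydian: F♯ G♯ A♯ B♯ C♯ D♯ E♯.
The scale degree 1 is F♯ and the 4th degree is B♯.
From F♯ to B♯: 6 semitones over a fourth = augmented.

A4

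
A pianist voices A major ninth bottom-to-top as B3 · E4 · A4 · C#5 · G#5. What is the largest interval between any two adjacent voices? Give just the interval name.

Adjacent intervals: B3→E4 = perfect fourth; E4→A4 = perfect fourth; A4→C#5 = major third; C#5→G#5 = perfect fifth.
The largest is C#5 to G#5, a perfect fifth (7 semitones).

P5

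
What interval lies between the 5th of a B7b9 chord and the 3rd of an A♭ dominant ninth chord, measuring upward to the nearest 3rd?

diminished fifth

B7b9 has F♯ as its 5th, and A♭ dominant ninth has C as its 3rd.
From F♯ to C: 6 semitones over a fifth = diminished.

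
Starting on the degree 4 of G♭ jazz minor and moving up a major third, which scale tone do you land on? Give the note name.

The scale is G♭ A♭ B𝄫 C♭ D♭ E♭ F.
The degree 4 is C♭; a major third above that is E♭ — scale degree 6.

Eb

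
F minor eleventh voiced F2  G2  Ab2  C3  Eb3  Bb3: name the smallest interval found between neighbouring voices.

Adjacent intervals: F2→G2 = major second; G2→Ab2 = minor second; Ab2→C3 = major third; C3→Eb3 = minor third; Eb3→Bb3 = perfect fifth.
The smallest is G2 to Ab2, a minor second (1 semitone).

minor second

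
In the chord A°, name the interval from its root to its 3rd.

Adim (A diminished) is spelled A–C–E♭.
That puts A below C.
A up to C is 3 semitones, a half step narrower than a major third, so the interval is minor.

minor 3rd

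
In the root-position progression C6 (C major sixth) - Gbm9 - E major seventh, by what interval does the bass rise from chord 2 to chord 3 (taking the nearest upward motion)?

augmented sixth

The roots are Gb and E.
From Gb to E: 10 semitones over a sixth = augmented.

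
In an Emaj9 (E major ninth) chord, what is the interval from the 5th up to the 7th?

Spelling the chord: E–G#–B–D#–F#.
The 5th is B and the 7th is D#.
From B to D# is 4 semitones, exactly the major third.

major 3rd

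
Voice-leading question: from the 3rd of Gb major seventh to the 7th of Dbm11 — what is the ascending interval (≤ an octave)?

Gb major seventh has Bb as its 3rd, and Dbm11 has Cb as its 7th.
From Bb to Cb: 1 semitone over a second = minor.

minor second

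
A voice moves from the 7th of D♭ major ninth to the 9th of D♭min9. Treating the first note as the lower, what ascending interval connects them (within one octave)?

minor third

D♭ major ninth has C as its 7th, and D♭min9 has E♭ as its 9th.
From C to E♭: 3 semitones over a third = minor.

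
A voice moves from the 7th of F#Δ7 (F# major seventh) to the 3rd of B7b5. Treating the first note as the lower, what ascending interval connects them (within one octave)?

F#Δ7 (F# major seventh) has E# as its 7th, and B7b5 has D# as its 3rd.
7 letter names make it a seventh; at 10 semitones (a half step narrower than major) the quality is minor.

minor 7th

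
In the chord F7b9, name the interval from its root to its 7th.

Spelling the chord: F-A-C-E♭-G♭.
The root is F and the 7th is E♭.
From F to E♭: 10 semitones over a seventh = minor.

minor seventh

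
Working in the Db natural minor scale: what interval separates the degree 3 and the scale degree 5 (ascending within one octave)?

Spelling the Db natural minor scale: Db Eb Fb Gb Ab Bbb Cb.
So we need the interval from Fb up to Ab.
Counting 3 letters and 4 half steps from Fb gives a major third.

M3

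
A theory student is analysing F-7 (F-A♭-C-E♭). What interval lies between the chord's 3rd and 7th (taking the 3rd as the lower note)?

3rd = A♭; 7th = E♭.
Counting 5 letters and 7 half steps from A♭ gives a perfect fifth.

P5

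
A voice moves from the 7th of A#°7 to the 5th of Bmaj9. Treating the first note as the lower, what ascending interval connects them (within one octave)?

major seventh

A#°7 has G as its 7th, and Bmaj9 has F# as its 5th.
G up to F# spans 7 letter names and 11 semitones — a major seventh.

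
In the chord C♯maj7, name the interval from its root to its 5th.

C♯maj7: C♯–E♯–G♯–B♯.
The root is C♯ and the 5th is G♯.
Counting 5 letters and 7 half steps from C♯ gives a perfect fifth.

P5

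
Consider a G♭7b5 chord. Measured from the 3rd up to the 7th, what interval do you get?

diminished fifth

The chord tones of G♭7b5 (G♭ dominant seventh flat five) are G♭–B♭–D𝄫–F♭.
3rd = B♭; 7th = F♭.
B♭ up to F♭ is 6 semitones, a half step narrower than a perfect fifth, so the interval is diminished.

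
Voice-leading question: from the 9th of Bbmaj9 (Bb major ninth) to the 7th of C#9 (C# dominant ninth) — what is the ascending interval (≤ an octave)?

major seventh

Bbmaj9 (Bb major ninth) has C as its 9th, and C#9 (C# dominant ninth) has B as its 7th.
C up to B spans 7 letter names and 11 semitones — a major seventh.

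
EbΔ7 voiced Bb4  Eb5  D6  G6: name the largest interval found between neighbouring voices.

Adjacent intervals: Bb4→Eb5 = perfect fourth; Eb5→D6 = major seventh; D6→G6 = perfect fourth.
The largest is Eb5 to D6, a major seventh (11 semitones).

major 7th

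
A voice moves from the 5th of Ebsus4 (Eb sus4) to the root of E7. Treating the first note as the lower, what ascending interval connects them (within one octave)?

Ebsus4 (Eb sus4) has Bb as its 5th, and E7 has E as its root.
Bb up to E is 6 semitones, a half step wider than a perfect fourth, so the interval is augmented.

A4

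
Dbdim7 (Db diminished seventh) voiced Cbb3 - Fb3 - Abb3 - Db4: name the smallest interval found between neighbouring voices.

Adjacent intervals: Cbb3→Fb3 = augmented fourth; Fb3→Abb3 = minor third; Abb3→Db4 = augmented fourth.
The smallest is Fb3 to Abb3, a minor third (3 semitones).

minor 3rd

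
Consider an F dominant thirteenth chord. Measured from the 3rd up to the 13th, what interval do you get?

F dominant thirteenth is spelled F-A-C-E♭-G-D.
That puts A below D.
A up to D spans 11 letter names and 17 semitones — a perfect eleventh.

perfect eleventh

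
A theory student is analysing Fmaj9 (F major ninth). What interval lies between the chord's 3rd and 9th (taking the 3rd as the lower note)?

minor seventh

Spelling the chord: F, A, C, E, G.
3rd = A; 9th = G.
A up to G is 10 semitones, a half step narrower than a major seventh, so the interval is minor.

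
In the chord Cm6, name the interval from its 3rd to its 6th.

augmented fourth

C minor sixth: C, E♭, G, A.
That puts E♭ below A.
4 letter names make it a fourth; at 6 semitones (a half step wider than perfect) the quality is augmented.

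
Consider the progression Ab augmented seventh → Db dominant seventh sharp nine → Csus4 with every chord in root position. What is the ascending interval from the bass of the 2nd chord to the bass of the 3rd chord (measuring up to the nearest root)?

major 7th

The roots are Db and C.
Db up to C spans 7 letter names and 11 semitones — a major seventh.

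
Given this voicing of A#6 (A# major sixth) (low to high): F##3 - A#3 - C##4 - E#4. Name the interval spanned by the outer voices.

minor seventh

The outer voices are F##3 and E#4.
7 letter names make it a seventh; at 10 semitones (a half step narrower than major) the quality is minor.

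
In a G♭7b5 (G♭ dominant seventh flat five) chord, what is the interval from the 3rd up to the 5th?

G♭7b5: G♭-B♭-D𝄫-F♭.
3rd = B♭; 5th = D𝄫.
B♭ up to D𝄫 is 2 semitones, a whole step narrower than a major third, so the interval is diminished.

d3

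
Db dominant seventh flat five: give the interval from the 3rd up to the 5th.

diminished third

The chord tones of Db7b5 are Db-F-Abb-Cb.
That puts F below Abb.
From F to Abb: 2 semitones over a third = diminished.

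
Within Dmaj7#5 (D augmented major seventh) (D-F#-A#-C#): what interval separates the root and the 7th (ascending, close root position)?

So we need the interval from D up to C#.
From D to C# is 11 semitones, exactly the major seventh.

major seventh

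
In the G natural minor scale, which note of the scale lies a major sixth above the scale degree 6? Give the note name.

The scale is G A Bb C D Eb F.
The scale degree 6 is Eb; a major sixth above that is C — scale degree 4.

C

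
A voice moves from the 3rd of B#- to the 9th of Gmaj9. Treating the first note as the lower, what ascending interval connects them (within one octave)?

diminished fifth

The 3rd of B#- is D#; the 9th of Gmaj9 is A.
5 letter names make it a fifth; at 6 semitones (a half step narrower than perfect) the quality is diminished.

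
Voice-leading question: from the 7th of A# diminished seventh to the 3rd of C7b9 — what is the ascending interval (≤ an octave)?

major sixth

The 7th of A# diminished seventh is G; the 3rd of C7b9 is E.
From G to E is 9 semitones, exactly the major sixth.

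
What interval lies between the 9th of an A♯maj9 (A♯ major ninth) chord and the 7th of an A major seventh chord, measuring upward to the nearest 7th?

minor 6th

The 9th of A♯maj9 (A♯ major ninth) is B♯; the 7th of A major seventh is G♯.
From B♯ to G♯: 8 semitones over a sixth = minor.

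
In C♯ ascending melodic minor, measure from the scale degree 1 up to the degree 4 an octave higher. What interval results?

perfect eleventh

The scale runs C♯ D♯ E F♯ G♯ A♯ B♯.
The scale degree 1 is C♯ and the 4th degree (up an octave) is F♯.
C♯ up to F♯ spans 11 letter names and 17 semitones — a perfect eleventh.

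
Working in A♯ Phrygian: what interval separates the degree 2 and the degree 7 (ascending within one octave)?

The scale runs A♯ B C♯ D♯ E♯ F♯ G♯.
Degree 2 = B; scale degree 7 = G♯.
Counting 6 letters and 9 half steps from B gives a major sixth.

major sixth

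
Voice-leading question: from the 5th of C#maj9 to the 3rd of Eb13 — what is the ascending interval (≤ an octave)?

diminished octave

C#maj9 has G# as its 5th, and Eb13 has G as its 3rd.
8 letter names make it an octave; at 11 semitones (a half step narrower than perfect) the quality is diminished.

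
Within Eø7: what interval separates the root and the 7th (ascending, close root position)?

Eø (E half-diminished seventh) is spelled E-G-B♭-D.
The root is E and the 7th is D.
From E to D: 10 semitones over a seventh = minor.

minor seventh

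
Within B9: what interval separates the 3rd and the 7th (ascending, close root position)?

B9 is spelled B D# F# A C#.
That puts D# below A.
5 letter names make it a fifth; at 6 semitones (a half step narrower than perfect) the quality is diminished.

diminished fifth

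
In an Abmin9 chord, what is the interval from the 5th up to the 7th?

Abmin9 (Ab minor ninth): Ab-Cb-Eb-Gb-Bb.
5th = Eb; 7th = Gb.
Eb up to Gb is 3 semitones, a half step narrower than a major third, so the interval is minor.

minor third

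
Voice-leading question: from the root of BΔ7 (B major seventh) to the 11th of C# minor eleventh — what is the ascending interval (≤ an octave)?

perfect fifth

The root of BΔ7 (B major seventh) is B; the 11th of C# minor eleventh is F#.
Counting 5 letters and 7 half steps from B gives a perfect fifth.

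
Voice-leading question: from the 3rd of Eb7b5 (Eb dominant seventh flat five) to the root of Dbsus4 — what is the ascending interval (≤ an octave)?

Eb7b5 (Eb dominant seventh flat five) has G as its 3rd, and Dbsus4 has Db as its root.
5 letter names make it a fifth; at 6 semitones (a half step narrower than perfect) the quality is diminished.

diminished fifth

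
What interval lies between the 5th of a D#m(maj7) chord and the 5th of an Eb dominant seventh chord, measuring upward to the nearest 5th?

diminished second

The 5th of D#m(maj7) is A#; the 5th of Eb dominant seventh is Bb.
A# up to Bb is 0 semitones, a whole step narrower than a major second, so the interval is diminished.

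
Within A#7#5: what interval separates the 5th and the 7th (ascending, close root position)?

The chord tones of A#aug7 are A# C## E## G#.
The 5th is E## and the 7th is G#.
From E## to G#: 2 semitones over a third = diminished.

diminished 3rd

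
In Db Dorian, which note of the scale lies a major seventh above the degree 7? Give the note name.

The scale is Db Eb Fb Gb Ab Bb Cb.
The degree 7 is Cb; a major seventh above that is Bb — scale degree 6.

Bb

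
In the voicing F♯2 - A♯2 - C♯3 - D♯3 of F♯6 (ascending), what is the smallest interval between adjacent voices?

major second

Adjacent intervals: F♯2→A♯2 = major third; A♯2→C♯3 = minor third; C♯3→D♯3 = major second.
The smallest is C♯3 to D♯3, a major second (2 semitones).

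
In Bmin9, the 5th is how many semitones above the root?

B minor ninth is spelled B–D–F#–A–C#.
B to F# is a perfect fifth: 7 semitones.

7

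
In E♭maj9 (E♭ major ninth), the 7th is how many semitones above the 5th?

4

E♭maj9: E♭ G B♭ D F.
B♭ to D is a major third: 4 semitones.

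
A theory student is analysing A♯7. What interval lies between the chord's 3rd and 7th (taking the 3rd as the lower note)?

Spelling the chord: A♯ C𝄪 E♯ G♯.
3rd = C𝄪; 7th = G♯.
5 letter names make it a fifth; at 6 semitones (a half step narrower than perfect) the quality is diminished.
This 3–7 tritone is the characteristic tension at the heart of the dominant sound.

d5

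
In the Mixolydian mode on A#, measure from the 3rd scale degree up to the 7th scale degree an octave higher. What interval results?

A# mixolydian: A# B# C## D# E# F## G#.
That puts C## below G#.
C## up to G# is 18 semitones, a half step narrower than a perfect twelfth, so the interval is diminished.

diminished twelfth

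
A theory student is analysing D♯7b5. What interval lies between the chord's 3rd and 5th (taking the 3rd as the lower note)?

diminished third

D♯7b5: D♯ F𝄪 A C♯.
The 3rd is F𝄪 and the 5th is A.
3 letter names make it a third; at 2 semitones (a whole step narrower than major) the quality is diminished.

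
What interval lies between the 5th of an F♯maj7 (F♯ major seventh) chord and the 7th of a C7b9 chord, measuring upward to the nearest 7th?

F♯maj7 (F♯ major seventh) has C♯ as its 5th, and C7b9 has B♭ as its 7th.
7 letter names make it a seventh; at 9 semitones (a whole step narrower than major) the quality is diminished.

diminished seventh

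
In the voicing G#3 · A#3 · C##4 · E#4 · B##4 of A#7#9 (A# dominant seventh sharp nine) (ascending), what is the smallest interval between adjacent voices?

M2

Adjacent intervals: G#3→A#3 = major second; A#3→C##4 = major third; C##4→E#4 = minor third; E#4→B##4 = augmented fifth.
The smallest is G#3 to A#3, a major second (2 semitones).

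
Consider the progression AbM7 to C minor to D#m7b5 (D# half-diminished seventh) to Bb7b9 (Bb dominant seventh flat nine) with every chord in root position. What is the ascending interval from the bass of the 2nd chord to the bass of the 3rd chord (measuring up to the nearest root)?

augmented second

The roots are C and D#.
C up to D# is 3 semitones, a half step wider than a major second, so the interval is augmented.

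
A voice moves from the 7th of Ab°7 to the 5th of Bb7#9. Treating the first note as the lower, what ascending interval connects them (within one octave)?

The 7th of Ab°7 is Gbb; the 5th of Bb7#9 is F.
Gbb up to F is 12 semitones, a half step wider than a major seventh, so the interval is augmented.

augmented seventh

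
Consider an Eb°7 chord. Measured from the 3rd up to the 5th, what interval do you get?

minor third

Spelling the chord: Eb–Gb–Bbb–Dbb.
So we need the interval from Gb up to Bbb.
3 letter names make it a third; at 3 semitones (a half step narrower than major) the quality is minor.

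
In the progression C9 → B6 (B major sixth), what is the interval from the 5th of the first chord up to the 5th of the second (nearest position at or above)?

M7

C9 has G as its 5th, and B6 (B major sixth) has F# as its 5th.
G up to F# spans 7 letter names and 11 semitones — a major seventh.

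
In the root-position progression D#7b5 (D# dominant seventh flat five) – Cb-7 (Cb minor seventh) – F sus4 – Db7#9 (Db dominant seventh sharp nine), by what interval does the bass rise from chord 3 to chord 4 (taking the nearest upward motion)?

minor sixth

The roots are F and Db.
6 letter names make it a sixth; at 8 semitones (a half step narrower than major) the quality is minor.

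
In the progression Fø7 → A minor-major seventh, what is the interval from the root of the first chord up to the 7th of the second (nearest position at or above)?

A2

The root of Fø7 is F; the 7th of A minor-major seventh is G#.
2 letter names make it a second; at 3 semitones (a half step wider than major) the quality is augmented.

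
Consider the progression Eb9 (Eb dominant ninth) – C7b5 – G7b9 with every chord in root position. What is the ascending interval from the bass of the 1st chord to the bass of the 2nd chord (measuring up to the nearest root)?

major sixth

The roots are Eb and C.
Eb up to C spans 6 letter names and 9 semitones — a major sixth.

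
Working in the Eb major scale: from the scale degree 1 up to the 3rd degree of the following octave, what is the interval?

The scale runs Eb F G Ab Bb C D.
The scale degree 1 is Eb and the scale degree 3 (up an octave) is G.
Counting 10 letters and 16 half steps from Eb gives a major tenth.

major 10th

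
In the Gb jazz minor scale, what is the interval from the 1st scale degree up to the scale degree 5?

perfect fifth

Spelling the Gb jazz minor scale: Gb Ab Bbb Cb Db Eb F.
The 1st scale degree is Gb and the 5th degree is Db.
Gb up to Db spans 5 letter names and 7 semitones — a perfect fifth.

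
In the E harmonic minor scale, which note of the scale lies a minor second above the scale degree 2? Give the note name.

G

The scale is E F# G A B C D#.
The scale degree 2 is F#; a minor second above that is G — scale degree 3.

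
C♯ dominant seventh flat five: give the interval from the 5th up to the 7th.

major third

C♯7b5 (C♯ dominant seventh flat five) is spelled C♯, E♯, G, B.
The 5th is G and the 7th is B.
G up to B spans 3 letter names and 4 semitones — a major third.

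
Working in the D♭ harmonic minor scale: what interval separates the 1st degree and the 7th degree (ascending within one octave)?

The scale runs D♭ E♭ F♭ G♭ A♭ B𝄫 C.
That puts D♭ below C.
Counting 7 letters and 11 half steps from D♭ gives a major seventh.

M7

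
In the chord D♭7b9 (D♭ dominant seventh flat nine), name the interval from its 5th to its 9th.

d5

D♭7b9 is spelled D♭-F-A♭-C♭-E𝄫.
That puts A♭ below E𝄫.
5 letter names make it a fifth; at 6 semitones (a half step narrower than perfect) the quality is diminished.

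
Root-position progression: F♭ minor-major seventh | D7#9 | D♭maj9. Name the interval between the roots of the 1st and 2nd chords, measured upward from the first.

The roots are F♭ and D.
6 letter names make it a sixth; at 10 semitones (a half step wider than major) the quality is augmented.

augmented 6th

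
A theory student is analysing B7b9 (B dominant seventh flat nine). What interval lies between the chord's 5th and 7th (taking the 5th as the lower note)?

minor third

The chord tones of B dominant seventh flat nine are B, D♯, F♯, A, C.
5th = F♯; 7th = A.
From F♯ to A: 3 semitones over a third = minor.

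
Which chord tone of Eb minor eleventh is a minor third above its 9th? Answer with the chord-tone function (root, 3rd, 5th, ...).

Spelling the chord: Eb-Gb-Bb-Db-F-Ab.
The 9th is F. A minor third above F is Ab.
Ab is the chord's 11th.

11th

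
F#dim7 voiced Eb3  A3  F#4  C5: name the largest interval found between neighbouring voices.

Adjacent intervals: Eb3→A3 = augmented fourth; A3→F#4 = major sixth; F#4→C5 = diminished fifth.
The largest is A3 to F#4, a major sixth (9 semitones).

major 6th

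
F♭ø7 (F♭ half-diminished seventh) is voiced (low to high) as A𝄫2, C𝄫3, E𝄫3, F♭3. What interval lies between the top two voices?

major second

Those voices are E𝄫3 and F♭3.
E𝄫 up to F♭ spans 2 letter names and 2 semitones — a major second.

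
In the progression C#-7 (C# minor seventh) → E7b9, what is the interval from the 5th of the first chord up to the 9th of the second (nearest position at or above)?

d7

C#-7 (C# minor seventh) has G# as its 5th, and E7b9 has F as its 9th.
From G# to F: 9 semitones over a seventh = diminished.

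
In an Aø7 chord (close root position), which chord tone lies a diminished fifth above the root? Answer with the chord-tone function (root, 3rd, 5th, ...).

The chord tones of A half-diminished seventh are A-C-E♭-G.
The root is A. A diminished fifth above A is E♭.
E♭ is the chord's 5th.

5th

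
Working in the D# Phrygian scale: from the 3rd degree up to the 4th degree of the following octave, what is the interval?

Spelling the D# Phrygian scale: D# E F# G# A# B C#.
That puts F# below G#.
F# up to G# spans 9 letter names and 14 semitones — a major ninth.

major ninth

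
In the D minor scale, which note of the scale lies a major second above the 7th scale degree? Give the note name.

D

The scale is D E F G A Bb C.
The 7th scale degree is C; a major second above that is D — scale degree 1.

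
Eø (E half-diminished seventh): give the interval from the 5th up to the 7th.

The chord tones of E half-diminished seventh are E, G, B♭, D.
That puts B♭ below D.
Counting 3 letters and 4 half steps from B♭ gives a major third.

M3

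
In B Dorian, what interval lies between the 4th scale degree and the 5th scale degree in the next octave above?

The scale runs B C♯ D E F♯ G♯ A.
So we need the interval from E up to F♯.
From E to F♯ is 14 semitones, exactly the major ninth.

major ninth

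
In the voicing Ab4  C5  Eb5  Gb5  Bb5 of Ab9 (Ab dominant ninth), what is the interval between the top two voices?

Those voices are Gb5 and Bb5.
From Gb to Bb is 4 semitones, exactly the major third.

major third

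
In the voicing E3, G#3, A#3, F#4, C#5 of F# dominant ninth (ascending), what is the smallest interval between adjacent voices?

Adjacent intervals: E3→G#3 = major third; G#3→A#3 = major second; A#3→F#4 = minor sixth; F#4→C#5 = perfect fifth.
The smallest is G#3 to A#3, a major second (2 semitones).

major second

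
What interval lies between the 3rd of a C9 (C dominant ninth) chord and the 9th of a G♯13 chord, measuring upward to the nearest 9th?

A4

The 3rd of C9 (C dominant ninth) is E; the 9th of G♯13 is A♯.
E up to A♯ is 6 semitones, a half step wider than a perfect fourth, so the interval is augmented.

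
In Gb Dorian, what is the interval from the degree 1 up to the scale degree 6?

major 6th

Spelling Gb Dorian: Gb Ab Bbb Cb Db Eb Fb.
The degree 1 is Gb and the degree 6 is Eb.
From Gb to Eb is 9 semitones, exactly the major sixth.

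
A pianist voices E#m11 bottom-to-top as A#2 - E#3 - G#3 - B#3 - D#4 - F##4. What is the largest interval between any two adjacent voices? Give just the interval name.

Adjacent intervals: A#2→E#3 = perfect fifth; E#3→G#3 = minor third; G#3→B#3 = major third; B#3→D#4 = minor third; D#4→F##4 = major third.
The largest is A#2 to E#3, a perfect fifth (7 semitones).

perfect fifth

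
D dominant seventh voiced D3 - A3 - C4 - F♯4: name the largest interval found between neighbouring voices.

perfect 5th

Adjacent intervals: D3→A3 = perfect fifth; A3→C4 = minor third; C4→F♯4 = augmented fourth.
The largest is D3 to A3, a perfect fifth (7 semitones).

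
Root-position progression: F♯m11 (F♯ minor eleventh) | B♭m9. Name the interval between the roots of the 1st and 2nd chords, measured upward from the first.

diminished fourth

The roots are F♯ and B♭.
4 letter names make it a fourth; at 4 semitones (a half step narrower than perfect) the quality is diminished.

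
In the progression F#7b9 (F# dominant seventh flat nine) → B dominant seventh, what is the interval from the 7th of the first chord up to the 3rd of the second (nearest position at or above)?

The 7th of F#7b9 (F# dominant seventh flat nine) is E; the 3rd of B dominant seventh is D#.
From E to D# is 11 semitones, exactly the major seventh.

major 7th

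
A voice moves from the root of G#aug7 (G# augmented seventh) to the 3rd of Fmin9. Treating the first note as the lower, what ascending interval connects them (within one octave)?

diminished 2nd

G#aug7 (G# augmented seventh) has G# as its root, and Fmin9 has Ab as its 3rd.
From G# to Ab: 0 semitones over a second = diminished.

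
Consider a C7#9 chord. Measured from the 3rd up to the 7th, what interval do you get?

C7#9: C–E–G–B♭–D♯.
3rd = E; 7th = B♭.
From E to B♭: 6 semitones over a fifth = diminished.
That tritone between 3rd and 7th is what gives the dominant seventh its pull toward resolution.

diminished fifth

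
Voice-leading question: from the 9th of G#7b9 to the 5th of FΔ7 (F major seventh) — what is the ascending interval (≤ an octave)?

The 9th of G#7b9 is A; the 5th of FΔ7 (F major seventh) is C.
From A to C: 3 semitones over a third = minor.

minor third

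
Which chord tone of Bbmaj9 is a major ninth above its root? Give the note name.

C

Bbmaj9: Bb D F A C.
The root is Bb. A major ninth above Bb is C.
C is the chord's 9th.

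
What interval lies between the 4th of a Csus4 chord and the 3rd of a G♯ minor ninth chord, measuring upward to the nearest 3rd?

augmented 4th

Csus4 has F as its 4th, and G♯ minor ninth has B as its 3rd.
4 letter names make it a fourth; at 6 semitones (a half step wider than perfect) the quality is augmented.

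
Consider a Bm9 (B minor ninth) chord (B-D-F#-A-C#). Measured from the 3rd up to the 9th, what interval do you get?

That puts D below C#.
Counting 7 letters and 11 half steps from D gives a major seventh.

major 7th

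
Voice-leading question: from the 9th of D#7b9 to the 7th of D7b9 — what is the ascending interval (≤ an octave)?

m6

D#7b9 has E as its 9th, and D7b9 has C as its 7th.
E up to C is 8 semitones, a half step narrower than a major sixth, so the interval is minor.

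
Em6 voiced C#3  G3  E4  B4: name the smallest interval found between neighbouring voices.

d5

Adjacent intervals: C#3→G3 = diminished fifth; G3→E4 = major sixth; E4→B4 = perfect fifth.
The smallest is C#3 to G3, a diminished fifth (6 semitones).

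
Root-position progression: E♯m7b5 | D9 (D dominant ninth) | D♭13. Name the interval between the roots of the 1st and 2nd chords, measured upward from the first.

The roots are E♯ and D.
7 letter names make it a seventh; at 9 semitones (a whole step narrower than major) the quality is diminished.

diminished seventh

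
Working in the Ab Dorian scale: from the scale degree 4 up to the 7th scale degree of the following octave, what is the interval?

Ab dorian: Ab Bb Cb Db Eb F Gb.
Scale degree 4 = Db; 7th degree (up an octave) = Gb.
From Db to Gb is 17 semitones, exactly the perfect eleventh.

perfect eleventh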